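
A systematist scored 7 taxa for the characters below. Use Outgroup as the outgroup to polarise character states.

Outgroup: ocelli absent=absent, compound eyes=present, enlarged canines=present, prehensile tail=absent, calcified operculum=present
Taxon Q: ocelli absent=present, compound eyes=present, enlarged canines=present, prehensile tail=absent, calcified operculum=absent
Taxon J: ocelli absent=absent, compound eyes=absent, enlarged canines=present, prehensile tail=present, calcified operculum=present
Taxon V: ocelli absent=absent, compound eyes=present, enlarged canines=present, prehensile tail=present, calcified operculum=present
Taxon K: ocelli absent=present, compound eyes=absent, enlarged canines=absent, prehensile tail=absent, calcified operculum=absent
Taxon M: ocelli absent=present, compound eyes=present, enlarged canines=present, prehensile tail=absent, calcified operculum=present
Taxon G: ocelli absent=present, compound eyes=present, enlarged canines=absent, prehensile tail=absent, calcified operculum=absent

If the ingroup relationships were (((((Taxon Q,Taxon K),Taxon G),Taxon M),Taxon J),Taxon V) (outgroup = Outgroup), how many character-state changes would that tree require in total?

8

Map each character onto (((((Taxon Q,Taxon K),Taxon G),Taxon M),Taxon J),Taxon V) (rooted by Outgroup) and count the minimum state changes it requires (Fitch parsimony):
ocelli absent: 1; compound eyes: 2; enlarged canines: 2; prehensile tail: 2; calcified operculum: 1.
Total tree length = 8.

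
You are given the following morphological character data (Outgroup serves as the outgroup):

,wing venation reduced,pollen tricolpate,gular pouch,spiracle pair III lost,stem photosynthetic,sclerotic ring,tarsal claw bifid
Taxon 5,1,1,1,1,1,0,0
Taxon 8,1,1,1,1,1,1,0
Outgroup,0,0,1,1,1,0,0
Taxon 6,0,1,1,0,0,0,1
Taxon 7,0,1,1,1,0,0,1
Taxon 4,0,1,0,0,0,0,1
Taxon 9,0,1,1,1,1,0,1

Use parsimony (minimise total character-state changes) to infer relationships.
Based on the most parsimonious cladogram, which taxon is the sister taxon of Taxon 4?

Character polarity is set by the outgroup: the derived state is whichever differs from the outgroup's state, so for gular pouch, spiracle pair III lost, stem photosynthetic the derived state is '0', and for the remaining characters it is '1'.
wing venation reduced (derived state '1') is shared by Taxon 5 and Taxon 8 — a synapomorphy uniting that clade.
All ingroup taxa share the derived state '1' for pollen tricolpate; it defines the ingroup but does not resolve relationships within it.
gular pouch (derived state '0') is unique to Taxon 4 (autapomorphy; uninformative for grouping).
spiracle pair III lost: derived state '0' in Taxon 4 and Taxon 6 only — synapomorphy for {Taxon 4, Taxon 6}.
stem photosynthetic: derived state '0' in Taxon 4, Taxon 6, and Taxon 7 only — synapomorphy for {Taxon 4, Taxon 6, Taxon 7}.
sclerotic ring (derived state '1') is unique to Taxon 8 (autapomorphy; uninformative for grouping).
tarsal claw bifid (derived state '1') is shared by Taxon 4, Taxon 6, Taxon 7, and Taxon 9 — a synapomorphy uniting that clade.
Most parsimonious ingroup topology: ((Taxon 8,Taxon 5),((Taxon 7,(Taxon 6,Taxon 4)),Taxon 9)).
Taxon 4 and Taxon 6 form a cherry on this tree, so they are sister taxa.

Taxon 6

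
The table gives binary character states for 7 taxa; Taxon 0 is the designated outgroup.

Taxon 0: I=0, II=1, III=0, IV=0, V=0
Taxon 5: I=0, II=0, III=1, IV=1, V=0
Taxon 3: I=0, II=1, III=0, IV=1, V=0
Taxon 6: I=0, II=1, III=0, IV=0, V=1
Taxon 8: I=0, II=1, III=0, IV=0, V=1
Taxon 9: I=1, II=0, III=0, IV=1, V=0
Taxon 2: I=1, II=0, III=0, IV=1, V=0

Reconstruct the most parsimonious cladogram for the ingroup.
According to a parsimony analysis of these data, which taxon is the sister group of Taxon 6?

Character polarity is set by the outgroup: the derived state is whichever differs from the outgroup's state, so for II the derived state is '0', and for the remaining characters it is '1'.
I: derived state '1' in Taxon 2 and Taxon 9 only — synapomorphy for {Taxon 2, Taxon 9}.
II: derived state '0' in Taxon 2, Taxon 5, and Taxon 9 only — synapomorphy for {Taxon 2, Taxon 5, Taxon 9}.
III: derived state '1' in Taxon 5 only — an autapomorphy, so it tells us nothing about relationships among taxa.
IV (derived state '1') is shared by Taxon 2, Taxon 3, Taxon 5, and Taxon 9 — a synapomorphy uniting that clade.
Only Taxon 6 and Taxon 8 show the derived state '1' for V, supporting them as a clade.
Most parsimonious ingroup topology: (((Taxon 5,(Taxon 9,Taxon 2)),Taxon 3),(Taxon 6,Taxon 8)).
Taxon 6 and Taxon 8 form a cherry on this tree, so they are sister taxa.

Taxon 8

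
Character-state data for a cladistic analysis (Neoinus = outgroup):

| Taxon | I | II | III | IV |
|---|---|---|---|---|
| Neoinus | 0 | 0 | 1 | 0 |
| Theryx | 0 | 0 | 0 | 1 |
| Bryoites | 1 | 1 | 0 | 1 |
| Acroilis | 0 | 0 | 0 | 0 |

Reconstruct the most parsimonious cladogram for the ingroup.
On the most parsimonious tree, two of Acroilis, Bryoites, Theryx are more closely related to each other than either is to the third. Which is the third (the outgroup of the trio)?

Acroilis

Character polarity is set by the outgroup: the derived state is whichever differs from the outgroup's state, so for III the derived state is '0', and for the remaining characters it is '1'.
I (derived state '1') is unique to Bryoites (autapomorphy; uninformative for grouping).
II: derived state '1' in Bryoites only — an autapomorphy, so it tells us nothing about relationships among taxa.
All ingroup taxa share the derived state '0' for III; it defines the ingroup but does not resolve relationships within it.
IV (derived state '1') is shared by Bryoites and Theryx — a synapomorphy uniting that clade.
Most parsimonious ingroup topology: ((Theryx,Bryoites),Acroilis).
Theryx and Bryoites share a more recent common ancestor with each other than either does with Acroilis, so Acroilis is the least closely related of the three.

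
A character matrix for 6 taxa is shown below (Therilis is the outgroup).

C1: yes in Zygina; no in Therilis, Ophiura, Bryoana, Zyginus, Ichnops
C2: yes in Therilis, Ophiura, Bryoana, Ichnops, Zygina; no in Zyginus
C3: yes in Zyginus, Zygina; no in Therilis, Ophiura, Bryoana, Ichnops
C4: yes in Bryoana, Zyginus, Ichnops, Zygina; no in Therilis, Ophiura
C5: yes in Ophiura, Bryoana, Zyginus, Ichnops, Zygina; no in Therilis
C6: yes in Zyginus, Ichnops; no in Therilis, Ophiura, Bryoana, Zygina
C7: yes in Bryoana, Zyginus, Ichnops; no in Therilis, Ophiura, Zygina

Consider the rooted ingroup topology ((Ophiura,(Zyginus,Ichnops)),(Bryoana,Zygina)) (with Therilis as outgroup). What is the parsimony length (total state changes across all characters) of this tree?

Map each character onto ((Ophiura,(Zyginus,Ichnops)),(Bryoana,Zygina)) (rooted by Therilis) and count the minimum state changes it requires (Fitch parsimony):
C1: 1; C2: 1; C3: 2; C4: 2; C5: 1; C6: 1; C7: 2.
Total tree length = 10.

10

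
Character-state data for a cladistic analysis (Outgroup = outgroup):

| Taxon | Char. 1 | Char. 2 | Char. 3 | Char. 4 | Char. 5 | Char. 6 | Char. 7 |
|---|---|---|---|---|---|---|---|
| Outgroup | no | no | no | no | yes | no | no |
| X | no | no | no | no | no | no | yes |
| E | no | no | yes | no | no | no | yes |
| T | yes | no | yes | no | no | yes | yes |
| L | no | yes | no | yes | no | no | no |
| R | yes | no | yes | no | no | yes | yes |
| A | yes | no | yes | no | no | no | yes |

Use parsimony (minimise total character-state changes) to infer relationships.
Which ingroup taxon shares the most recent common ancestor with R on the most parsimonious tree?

Character polarity is set by the outgroup: the derived state is whichever differs from the outgroup's state, so for Char. 5 the derived state is 'no', and for the remaining characters it is 'yes'.
Char. 1 (derived state 'yes') is shared by A, R, and T — a synapomorphy uniting that clade.
Char. 2: derived state 'yes' in L only — an autapomorphy, so it tells us nothing about relationships among taxa.
Only A, E, R, and T show the derived state 'yes' for Char. 3, supporting them as a clade.
Char. 4: derived state 'yes' in L only — an autapomorphy, so it tells us nothing about relationships among taxa.
Char. 5 (derived state 'no') is shared by all ingroup taxa — unites the whole ingroup.
Only R and T show the derived state 'yes' for Char. 6, supporting them as a clade.
Char. 7: derived state 'yes' in A, E, R, T, and X only — synapomorphy for {A, E, R, T, X}.
Most parsimonious ingroup topology: ((X,(E,((T,R),A))),L).
R and T form a cherry on this tree, so they are sister taxa.

T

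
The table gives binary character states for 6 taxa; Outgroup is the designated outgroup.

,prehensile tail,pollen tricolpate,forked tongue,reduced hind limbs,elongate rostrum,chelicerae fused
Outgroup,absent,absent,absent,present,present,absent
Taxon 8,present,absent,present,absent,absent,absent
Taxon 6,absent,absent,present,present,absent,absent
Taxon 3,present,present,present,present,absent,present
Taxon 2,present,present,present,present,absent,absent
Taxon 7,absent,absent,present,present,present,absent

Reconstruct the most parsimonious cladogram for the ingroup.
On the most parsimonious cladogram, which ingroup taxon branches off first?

Character polarity is set by the outgroup: the derived state is whichever differs from the outgroup's state, so for reduced hind limbs, elongate rostrum the derived state is 'absent', and for the remaining characters it is 'present'.
prehensile tail (derived state 'present') is shared by Taxon 2, Taxon 3, and Taxon 8 — a synapomorphy uniting that clade.
Only Taxon 2 and Taxon 3 show the derived state 'present' for pollen tricolpate, supporting them as a clade.
All ingroup taxa share the derived state 'present' for forked tongue; it defines the ingroup but does not resolve relationships within it.
reduced hind limbs: derived state 'absent' in Taxon 8 only — an autapomorphy, so it tells us nothing about relationships among taxa.
elongate rostrum: derived state 'absent' in Taxon 2, Taxon 3, Taxon 6, and Taxon 8 only — synapomorphy for {Taxon 2, Taxon 3, Taxon 6, Taxon 8}.
chelicerae fused: derived state 'present' in Taxon 3 only — an autapomorphy, so it tells us nothing about relationships among taxa.
Most parsimonious ingroup topology: (((Taxon 8,(Taxon 3,Taxon 2)),Taxon 6),Taxon 7).
Taxon 7 is sister to the clade containing all other ingroup taxa, so it is the earliest-diverging (most basal) ingroup lineage.

Taxon 7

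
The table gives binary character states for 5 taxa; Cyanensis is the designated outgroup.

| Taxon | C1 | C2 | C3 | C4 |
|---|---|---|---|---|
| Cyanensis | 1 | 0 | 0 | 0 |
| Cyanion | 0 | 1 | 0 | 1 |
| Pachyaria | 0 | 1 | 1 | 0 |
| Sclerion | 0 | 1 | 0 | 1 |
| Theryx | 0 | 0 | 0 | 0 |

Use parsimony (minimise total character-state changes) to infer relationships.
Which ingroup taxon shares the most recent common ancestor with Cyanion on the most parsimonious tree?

Sclerion

Character polarity is set by the outgroup: the derived state is whichever differs from the outgroup's state, so for C1 the derived state is '0', and for the remaining characters it is '1'.
C1 (derived state '0') is shared by all ingroup taxa — unites the whole ingroup.
C2 (derived state '1') is shared by Cyanion, Pachyaria, and Sclerion — a synapomorphy uniting that clade.
C3: derived state '1' in Pachyaria only — an autapomorphy, so it tells us nothing about relationships among taxa.
C4: derived state '1' in Cyanion and Sclerion only — synapomorphy for {Cyanion, Sclerion}.
Most parsimonious ingroup topology: (((Cyanion,Sclerion),Pachyaria),Theryx).
Cyanion and Sclerion form a cherry on this tree, so they are sister taxa.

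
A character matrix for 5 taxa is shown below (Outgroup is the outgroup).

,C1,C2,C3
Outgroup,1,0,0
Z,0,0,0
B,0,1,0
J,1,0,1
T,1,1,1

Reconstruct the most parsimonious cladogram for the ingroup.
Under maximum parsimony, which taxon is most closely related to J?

T

Character polarity is set by the outgroup: the derived state is whichever differs from the outgroup's state, so for C1 the derived state is '0', and for the remaining characters it is '1'.
C1 (derived state '0') is shared by B and Z — a synapomorphy uniting that clade.
C2 (state '1') occurs in B and T but conflicts with the nesting implied by the other characters — most parsimoniously interpreted as homoplasy.
Only J and T show the derived state '1' for C3, supporting them as a clade.
Most parsimonious ingroup topology: ((Z,B),(J,T)).
J and T form a cherry on this tree, so they are sister taxa.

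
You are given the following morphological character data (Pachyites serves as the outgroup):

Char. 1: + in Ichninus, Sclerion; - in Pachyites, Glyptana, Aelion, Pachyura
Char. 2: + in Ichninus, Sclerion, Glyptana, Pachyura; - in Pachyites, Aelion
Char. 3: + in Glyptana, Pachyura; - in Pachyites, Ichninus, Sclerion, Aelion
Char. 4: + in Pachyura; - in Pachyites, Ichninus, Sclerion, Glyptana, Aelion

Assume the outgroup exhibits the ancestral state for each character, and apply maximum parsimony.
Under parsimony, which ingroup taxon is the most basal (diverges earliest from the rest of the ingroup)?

Aelion

The outgroup has state '-' for every character, so '+' is the derived state throughout.
Char. 1 (derived state '+') is shared by Ichninus and Sclerion — a synapomorphy uniting that clade.
Char. 2: derived state '+' in Glyptana, Ichninus, Pachyura, and Sclerion only — synapomorphy for {Glyptana, Ichninus, Pachyura, Sclerion}.
Char. 3 (derived state '+') is shared by Glyptana and Pachyura — a synapomorphy uniting that clade.
Char. 4: derived state '+' in Pachyura only — an autapomorphy, so it tells us nothing about relationships among taxa.
Most parsimonious ingroup topology: (((Ichninus,Sclerion),(Glyptana,Pachyura)),Aelion).
Aelion is sister to the clade containing all other ingroup taxa, so it is the earliest-diverging (most basal) ingroup lineage.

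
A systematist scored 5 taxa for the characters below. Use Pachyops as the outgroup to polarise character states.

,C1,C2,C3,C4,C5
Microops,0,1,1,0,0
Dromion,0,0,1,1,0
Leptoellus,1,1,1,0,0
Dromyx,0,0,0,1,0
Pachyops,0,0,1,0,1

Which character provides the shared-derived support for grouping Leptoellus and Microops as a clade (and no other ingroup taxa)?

Character polarity is set by the outgroup: the derived state is whichever differs from the outgroup's state, so for C3, C5 the derived state is '0', and for the remaining characters it is '1'.
C1: derived state '1' in Leptoellus only — an autapomorphy, so it tells us nothing about relationships among taxa.
Only Leptoellus and Microops show the derived state '1' for C2, supporting them as a clade.
C3 (derived state '0') is unique to Dromyx (autapomorphy; uninformative for grouping).
C4: derived state '1' in Dromion and Dromyx only — synapomorphy for {Dromion, Dromyx}.
All ingroup taxa share the derived state '0' for C5; it defines the ingroup but does not resolve relationships within it.
Most parsimonious ingroup topology: ((Dromion,Dromyx),(Leptoellus,Microops)).
The clade {Leptoellus, Microops} is supported by C2: its derived state '1' occurs in exactly those taxa and in no other taxon (including the outgroup).

C2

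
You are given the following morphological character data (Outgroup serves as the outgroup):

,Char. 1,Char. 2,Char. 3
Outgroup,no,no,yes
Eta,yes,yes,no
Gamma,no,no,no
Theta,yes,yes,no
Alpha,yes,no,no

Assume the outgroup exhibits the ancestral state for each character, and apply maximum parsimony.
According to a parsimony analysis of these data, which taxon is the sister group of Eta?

Theta

Character polarity is set by the outgroup: the derived state is whichever differs from the outgroup's state, so for Char. 3 the derived state is 'no', and for the remaining characters it is 'yes'.
Char. 1 (derived state 'yes') is shared by Alpha, Eta, and Theta — a synapomorphy uniting that clade.
Char. 2 (derived state 'yes') is shared by Eta and Theta — a synapomorphy uniting that clade.
Char. 3 (derived state 'no') is shared by all ingroup taxa — unites the whole ingroup.
Most parsimonious ingroup topology: (((Eta,Theta),Alpha),Gamma).
Eta and Theta form a cherry on this tree, so they are sister taxa.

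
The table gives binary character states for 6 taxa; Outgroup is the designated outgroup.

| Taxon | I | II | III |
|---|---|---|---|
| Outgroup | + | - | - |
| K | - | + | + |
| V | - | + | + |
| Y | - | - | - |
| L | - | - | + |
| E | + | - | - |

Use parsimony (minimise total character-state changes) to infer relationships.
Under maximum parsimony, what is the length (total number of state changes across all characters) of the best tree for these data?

Character polarity is set by the outgroup: the derived state is whichever differs from the outgroup's state, so for I the derived state is '-', and for the remaining characters it is '+'.
Only K, L, V, and Y show the derived state '-' for I, supporting them as a clade.
II: derived state '+' in K and V only — synapomorphy for {K, V}.
Only K, L, and V show the derived state '+' for III, supporting them as a clade.
Most parsimonious ingroup topology: ((((K,V),L),Y),E).
Changes per character on this tree: I: 1; II: 1; III: 1.
Total = 3.

3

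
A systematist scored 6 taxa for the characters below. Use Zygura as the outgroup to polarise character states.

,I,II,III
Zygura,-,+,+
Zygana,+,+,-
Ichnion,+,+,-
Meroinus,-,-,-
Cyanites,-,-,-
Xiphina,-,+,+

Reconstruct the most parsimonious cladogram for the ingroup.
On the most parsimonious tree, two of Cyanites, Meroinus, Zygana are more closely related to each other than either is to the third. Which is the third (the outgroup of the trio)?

Character polarity is set by the outgroup: the derived state is whichever differs from the outgroup's state, so for II, III the derived state is '-', and for the remaining characters it is '+'.
Only Ichnion and Zygana show the derived state '+' for I, supporting them as a clade.
II: derived state '-' in Cyanites and Meroinus only — synapomorphy for {Cyanites, Meroinus}.
Only Cyanites, Ichnion, Meroinus, and Zygana show the derived state '-' for III, supporting them as a clade.
Most parsimonious ingroup topology: (((Zygana,Ichnion),(Meroinus,Cyanites)),Xiphina).
Cyanites and Meroinus share a more recent common ancestor with each other than either does with Zygana, so Zygana is the least closely related of the three.

Zygana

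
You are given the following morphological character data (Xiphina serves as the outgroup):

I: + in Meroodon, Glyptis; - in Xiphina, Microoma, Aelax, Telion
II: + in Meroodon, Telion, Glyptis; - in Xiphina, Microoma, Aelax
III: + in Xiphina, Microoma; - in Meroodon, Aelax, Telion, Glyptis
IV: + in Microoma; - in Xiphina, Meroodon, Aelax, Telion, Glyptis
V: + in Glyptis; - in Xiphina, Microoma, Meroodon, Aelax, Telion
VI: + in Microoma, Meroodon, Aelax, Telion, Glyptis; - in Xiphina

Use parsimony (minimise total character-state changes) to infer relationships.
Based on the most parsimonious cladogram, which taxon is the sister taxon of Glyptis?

Character polarity is set by the outgroup: the derived state is whichever differs from the outgroup's state, so for III the derived state is '-', and for the remaining characters it is '+'.
I (derived state '+') is shared by Glyptis and Meroodon — a synapomorphy uniting that clade.
II: derived state '+' in Glyptis, Meroodon, and Telion only — synapomorphy for {Glyptis, Meroodon, Telion}.
III (derived state '-') is shared by Aelax, Glyptis, Meroodon, and Telion — a synapomorphy uniting that clade.
IV: derived state '+' in Microoma only — an autapomorphy, so it tells us nothing about relationships among taxa.
V: derived state '+' in Glyptis only — an autapomorphy, so it tells us nothing about relationships among taxa.
VI (derived state '+') is shared by all ingroup taxa — unites the whole ingroup.
Most parsimonious ingroup topology: (Microoma,(((Meroodon,Glyptis),Telion),Aelax)).
Glyptis and Meroodon form a cherry on this tree, so they are sister taxa.

Meroodon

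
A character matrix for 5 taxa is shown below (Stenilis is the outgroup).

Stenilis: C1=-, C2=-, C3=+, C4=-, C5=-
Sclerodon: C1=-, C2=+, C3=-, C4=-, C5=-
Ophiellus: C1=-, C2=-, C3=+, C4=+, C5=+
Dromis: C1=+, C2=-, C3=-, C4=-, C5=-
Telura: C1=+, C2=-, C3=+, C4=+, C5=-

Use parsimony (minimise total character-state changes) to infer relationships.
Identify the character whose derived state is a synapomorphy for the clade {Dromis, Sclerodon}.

C3

Character polarity is set by the outgroup: the derived state is whichever differs from the outgroup's state, so for C3 the derived state is '-', and for the remaining characters it is '+'.
C1 groups Dromis and Telura, which is incompatible with the clades supported by the remaining characters; treating it as convergent (homoplasy) costs fewer steps than any alternative tree.
C2: derived state '+' in Sclerodon only — an autapomorphy, so it tells us nothing about relationships among taxa.
Only Dromis and Sclerodon show the derived state '-' for C3, supporting them as a clade.
C4: derived state '+' in Ophiellus and Telura only — synapomorphy for {Ophiellus, Telura}.
C5: derived state '+' in Ophiellus only — an autapomorphy, so it tells us nothing about relationships among taxa.
Most parsimonious ingroup topology: ((Sclerodon,Dromis),(Ophiellus,Telura)).
The clade {Dromis, Sclerodon} is supported by C3: its derived state '-' occurs in exactly those taxa and in no other taxon (including the outgroup).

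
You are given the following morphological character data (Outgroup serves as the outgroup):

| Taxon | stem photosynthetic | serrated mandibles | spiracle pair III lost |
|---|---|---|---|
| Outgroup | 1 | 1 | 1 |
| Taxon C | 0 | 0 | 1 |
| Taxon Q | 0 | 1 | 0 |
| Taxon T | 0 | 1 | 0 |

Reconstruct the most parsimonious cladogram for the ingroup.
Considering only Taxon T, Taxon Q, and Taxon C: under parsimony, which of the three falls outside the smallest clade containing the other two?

Taxon C

The outgroup has state '1' for every character, so '0' is the derived state throughout.
stem photosynthetic (derived state '0') is shared by all ingroup taxa — unites the whole ingroup.
serrated mandibles: derived state '0' in Taxon C only — an autapomorphy, so it tells us nothing about relationships among taxa.
Only Taxon Q and Taxon T show the derived state '0' for spiracle pair III lost, supporting them as a clade.
Most parsimonious ingroup topology: (Taxon C,(Taxon Q,Taxon T)).
Taxon T and Taxon Q share a more recent common ancestor with each other than either does with Taxon C, so Taxon C is the least closely related of the three.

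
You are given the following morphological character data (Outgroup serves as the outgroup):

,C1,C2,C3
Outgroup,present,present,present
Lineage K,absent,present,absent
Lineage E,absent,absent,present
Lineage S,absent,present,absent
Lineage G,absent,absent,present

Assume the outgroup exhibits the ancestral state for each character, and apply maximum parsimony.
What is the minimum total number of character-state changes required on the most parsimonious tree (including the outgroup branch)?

3

The outgroup has state 'present' for every character, so 'absent' is the derived state throughout.
C1 (derived state 'absent') is shared by all ingroup taxa — unites the whole ingroup.
Only Lineage E and Lineage G show the derived state 'absent' for C2, supporting them as a clade.
C3: derived state 'absent' in Lineage K and Lineage S only — synapomorphy for {Lineage K, Lineage S}.
Most parsimonious ingroup topology: ((Lineage K,Lineage S),(Lineage E,Lineage G)).
Changes per character on this tree: C1: 1; C2: 1; C3: 1.
Total = 3.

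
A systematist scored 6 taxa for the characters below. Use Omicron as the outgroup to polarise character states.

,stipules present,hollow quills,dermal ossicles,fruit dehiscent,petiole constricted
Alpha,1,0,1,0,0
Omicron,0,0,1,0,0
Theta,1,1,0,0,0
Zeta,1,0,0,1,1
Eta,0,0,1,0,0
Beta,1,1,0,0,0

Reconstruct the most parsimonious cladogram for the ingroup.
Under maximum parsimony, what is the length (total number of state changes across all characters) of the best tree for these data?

5

Character polarity is set by the outgroup: the derived state is whichever differs from the outgroup's state, so for dermal ossicles the derived state is '0', and for the remaining characters it is '1'.
Only Alpha, Beta, Theta, and Zeta show the derived state '1' for stipules present, supporting them as a clade.
hollow quills: derived state '1' in Beta and Theta only — synapomorphy for {Beta, Theta}.
dermal ossicles: derived state '0' in Beta, Theta, and Zeta only — synapomorphy for {Beta, Theta, Zeta}.
fruit dehiscent (derived state '1') is unique to Zeta (autapomorphy; uninformative for grouping).
petiole constricted (derived state '1') is unique to Zeta (autapomorphy; uninformative for grouping).
Most parsimonious ingroup topology: ((((Theta,Beta),Zeta),Alpha),Eta).
Changes per character on this tree: stipules present: 1; hollow quills: 1; dermal ossicles: 1; fruit dehiscent: 1; petiole constricted: 1.
Total = 5.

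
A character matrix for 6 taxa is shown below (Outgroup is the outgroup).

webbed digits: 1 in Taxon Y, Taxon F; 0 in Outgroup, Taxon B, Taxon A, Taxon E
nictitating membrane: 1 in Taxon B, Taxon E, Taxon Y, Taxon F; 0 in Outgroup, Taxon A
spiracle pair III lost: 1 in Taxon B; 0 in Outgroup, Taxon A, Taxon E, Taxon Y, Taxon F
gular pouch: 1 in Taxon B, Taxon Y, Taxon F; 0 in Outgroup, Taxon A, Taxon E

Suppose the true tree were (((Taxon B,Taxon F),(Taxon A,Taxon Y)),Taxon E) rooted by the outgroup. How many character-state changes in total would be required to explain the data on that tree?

7

Map each character onto (((Taxon B,Taxon F),(Taxon A,Taxon Y)),Taxon E) (rooted by Outgroup) and count the minimum state changes it requires (Fitch parsimony):
webbed digits: 2; nictitating membrane: 2; spiracle pair III lost: 1; gular pouch: 2.
Total tree length = 7.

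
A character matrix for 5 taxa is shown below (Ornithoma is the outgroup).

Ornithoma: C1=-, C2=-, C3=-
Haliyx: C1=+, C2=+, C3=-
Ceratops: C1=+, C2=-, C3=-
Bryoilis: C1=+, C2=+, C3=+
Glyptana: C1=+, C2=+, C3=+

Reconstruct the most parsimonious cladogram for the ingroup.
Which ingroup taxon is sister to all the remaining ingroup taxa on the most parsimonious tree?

Ceratops

The outgroup has state '-' for every character, so '+' is the derived state throughout.
C1 (derived state '+') is shared by all ingroup taxa — unites the whole ingroup.
C2 (derived state '+') is shared by Bryoilis, Glyptana, and Haliyx — a synapomorphy uniting that clade.
C3: derived state '+' in Bryoilis and Glyptana only — synapomorphy for {Bryoilis, Glyptana}.
Most parsimonious ingroup topology: ((Haliyx,(Bryoilis,Glyptana)),Ceratops).
Ceratops is sister to the clade containing all other ingroup taxa, so it is the earliest-diverging (most basal) ingroup lineage.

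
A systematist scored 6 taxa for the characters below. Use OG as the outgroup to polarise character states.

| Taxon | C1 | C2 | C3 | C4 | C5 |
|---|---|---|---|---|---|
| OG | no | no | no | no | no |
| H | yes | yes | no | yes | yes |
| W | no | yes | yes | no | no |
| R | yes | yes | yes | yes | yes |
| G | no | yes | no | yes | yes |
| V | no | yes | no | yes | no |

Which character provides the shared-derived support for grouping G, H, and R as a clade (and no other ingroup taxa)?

C5

The outgroup has state 'no' for every character, so 'yes' is the derived state throughout.
C1 (derived state 'yes') is shared by H and R — a synapomorphy uniting that clade.
All ingroup taxa share the derived state 'yes' for C2; it defines the ingroup but does not resolve relationships within it.
C3 (state 'yes') occurs in R and W but conflicts with the nesting implied by the other characters — most parsimoniously interpreted as homoplasy.
C4: derived state 'yes' in G, H, R, and V only — synapomorphy for {G, H, R, V}.
C5 (derived state 'yes') is shared by G, H, and R — a synapomorphy uniting that clade.
Most parsimonious ingroup topology: ((((H,R),G),V),W).
The clade {G, H, R} is supported by C5: its derived state 'yes' occurs in exactly those taxa and in no other taxon (including the outgroup).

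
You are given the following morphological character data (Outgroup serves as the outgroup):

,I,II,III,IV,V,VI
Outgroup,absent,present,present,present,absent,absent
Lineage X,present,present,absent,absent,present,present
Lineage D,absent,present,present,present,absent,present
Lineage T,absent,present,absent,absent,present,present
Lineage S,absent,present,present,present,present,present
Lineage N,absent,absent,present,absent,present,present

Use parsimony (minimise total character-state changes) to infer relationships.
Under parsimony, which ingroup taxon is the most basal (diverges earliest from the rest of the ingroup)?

Character polarity is set by the outgroup: the derived state is whichever differs from the outgroup's state, so for II, III, IV the derived state is 'absent', and for the remaining characters it is 'present'.
I (derived state 'present') is unique to Lineage X (autapomorphy; uninformative for grouping).
II: derived state 'absent' in Lineage N only — an autapomorphy, so it tells us nothing about relationships among taxa.
III (derived state 'absent') is shared by Lineage T and Lineage X — a synapomorphy uniting that clade.
Only Lineage N, Lineage T, and Lineage X show the derived state 'absent' for IV, supporting them as a clade.
Only Lineage N, Lineage S, Lineage T, and Lineage X show the derived state 'present' for V, supporting them as a clade.
VI (derived state 'present') is shared by all ingroup taxa — unites the whole ingroup.
Most parsimonious ingroup topology: ((((Lineage X,Lineage T),Lineage N),Lineage S),Lineage D).
Lineage D is sister to the clade containing all other ingroup taxa, so it is the earliest-diverging (most basal) ingroup lineage.

Lineage D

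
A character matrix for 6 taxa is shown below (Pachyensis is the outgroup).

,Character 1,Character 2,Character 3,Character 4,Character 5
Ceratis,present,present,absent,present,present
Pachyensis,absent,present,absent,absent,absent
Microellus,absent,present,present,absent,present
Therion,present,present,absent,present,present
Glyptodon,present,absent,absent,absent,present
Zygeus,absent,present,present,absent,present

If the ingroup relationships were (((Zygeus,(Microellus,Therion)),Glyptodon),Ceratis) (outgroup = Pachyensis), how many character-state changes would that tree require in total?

9

Map each character onto (((Zygeus,(Microellus,Therion)),Glyptodon),Ceratis) (rooted by Pachyensis) and count the minimum state changes it requires (Fitch parsimony):
Character 1: 3; Character 2: 1; Character 3: 2; Character 4: 2; Character 5: 1.
Total tree length = 9.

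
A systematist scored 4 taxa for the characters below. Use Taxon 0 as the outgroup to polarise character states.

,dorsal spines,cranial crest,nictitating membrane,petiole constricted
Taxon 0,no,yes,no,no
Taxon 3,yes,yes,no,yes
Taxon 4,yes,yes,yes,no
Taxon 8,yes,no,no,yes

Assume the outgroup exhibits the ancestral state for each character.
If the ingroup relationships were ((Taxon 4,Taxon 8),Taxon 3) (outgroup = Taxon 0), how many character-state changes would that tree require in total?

5

Map each character onto ((Taxon 4,Taxon 8),Taxon 3) (rooted by Taxon 0) and count the minimum state changes it requires (Fitch parsimony):
dorsal spines: 1; cranial crest: 1; nictitating membrane: 1; petiole constricted: 2.
Total tree length = 5.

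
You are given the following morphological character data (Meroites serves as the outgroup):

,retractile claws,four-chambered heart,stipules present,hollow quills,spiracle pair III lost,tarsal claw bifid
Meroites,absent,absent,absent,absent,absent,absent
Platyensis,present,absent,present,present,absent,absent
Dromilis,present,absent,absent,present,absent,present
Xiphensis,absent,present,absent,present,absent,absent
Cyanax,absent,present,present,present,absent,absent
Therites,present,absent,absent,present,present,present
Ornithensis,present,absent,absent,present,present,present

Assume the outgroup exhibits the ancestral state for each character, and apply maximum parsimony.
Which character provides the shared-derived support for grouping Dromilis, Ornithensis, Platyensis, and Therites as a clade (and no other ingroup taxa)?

The outgroup has state 'absent' for every character, so 'present' is the derived state throughout.
retractile claws: derived state 'present' in Dromilis, Ornithensis, Platyensis, and Therites only — synapomorphy for {Dromilis, Ornithensis, Platyensis, Therites}.
four-chambered heart (derived state 'present') is shared by Cyanax and Xiphensis — a synapomorphy uniting that clade.
stipules present (state 'present') occurs in Cyanax and Platyensis but conflicts with the nesting implied by the other characters — most parsimoniously interpreted as homoplasy.
hollow quills (derived state 'present') is shared by all ingroup taxa — unites the whole ingroup.
Only Ornithensis and Therites show the derived state 'present' for spiracle pair III lost, supporting them as a clade.
tarsal claw bifid: derived state 'present' in Dromilis, Ornithensis, and Therites only — synapomorphy for {Dromilis, Ornithensis, Therites}.
Most parsimonious ingroup topology: ((Platyensis,(Dromilis,(Therites,Ornithensis))),(Xiphensis,Cyanax)).
The clade {Dromilis, Ornithensis, Platyensis, Therites} is supported by retractile claws: its derived state 'present' occurs in exactly those taxa and in no other taxon (including the outgroup).

retractile claws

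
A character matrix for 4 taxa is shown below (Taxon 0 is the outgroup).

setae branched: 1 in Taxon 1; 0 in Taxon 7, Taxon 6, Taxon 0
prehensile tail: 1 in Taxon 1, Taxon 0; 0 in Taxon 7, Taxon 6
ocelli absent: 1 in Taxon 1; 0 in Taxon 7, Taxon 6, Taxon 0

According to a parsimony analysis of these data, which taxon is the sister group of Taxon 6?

Taxon 7

Character polarity is set by the outgroup: the derived state is whichever differs from the outgroup's state, so for prehensile tail the derived state is '0', and for the remaining characters it is '1'.
setae branched (derived state '1') is unique to Taxon 1 (autapomorphy; uninformative for grouping).
Only Taxon 6 and Taxon 7 show the derived state '0' for prehensile tail, supporting them as a clade.
ocelli absent: derived state '1' in Taxon 1 only — an autapomorphy, so it tells us nothing about relationships among taxa.
Most parsimonious ingroup topology: (Taxon 1,(Taxon 7,Taxon 6)).
Taxon 6 and Taxon 7 form a cherry on this tree, so they are sister taxa.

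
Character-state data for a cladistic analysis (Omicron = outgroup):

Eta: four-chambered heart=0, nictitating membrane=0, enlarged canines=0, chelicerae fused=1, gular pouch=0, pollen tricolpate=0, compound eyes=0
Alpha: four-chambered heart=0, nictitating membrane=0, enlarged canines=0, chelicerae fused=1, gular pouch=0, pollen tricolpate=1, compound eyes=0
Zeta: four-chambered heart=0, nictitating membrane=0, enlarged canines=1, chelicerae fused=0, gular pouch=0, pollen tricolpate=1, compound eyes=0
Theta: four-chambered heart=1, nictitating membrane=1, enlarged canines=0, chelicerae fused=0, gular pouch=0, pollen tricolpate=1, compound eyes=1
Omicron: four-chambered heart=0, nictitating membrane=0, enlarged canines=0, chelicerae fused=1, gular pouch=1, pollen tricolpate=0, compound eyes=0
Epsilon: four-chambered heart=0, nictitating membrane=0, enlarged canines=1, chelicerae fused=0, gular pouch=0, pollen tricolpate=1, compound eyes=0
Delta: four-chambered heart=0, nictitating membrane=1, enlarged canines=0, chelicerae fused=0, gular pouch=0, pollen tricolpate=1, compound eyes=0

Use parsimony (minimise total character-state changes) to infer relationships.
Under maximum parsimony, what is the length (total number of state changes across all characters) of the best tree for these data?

Character polarity is set by the outgroup: the derived state is whichever differs from the outgroup's state, so for chelicerae fused, gular pouch the derived state is '0', and for the remaining characters it is '1'.
four-chambered heart (derived state '1') is unique to Theta (autapomorphy; uninformative for grouping).
nictitating membrane (derived state '1') is shared by Delta and Theta — a synapomorphy uniting that clade.
enlarged canines (derived state '1') is shared by Epsilon and Zeta — a synapomorphy uniting that clade.
Only Delta, Epsilon, Theta, and Zeta show the derived state '0' for chelicerae fused, supporting them as a clade.
All ingroup taxa share the derived state '0' for gular pouch; it defines the ingroup but does not resolve relationships within it.
pollen tricolpate: derived state '1' in Alpha, Delta, Epsilon, Theta, and Zeta only — synapomorphy for {Alpha, Delta, Epsilon, Theta, Zeta}.
compound eyes: derived state '1' in Theta only — an autapomorphy, so it tells us nothing about relationships among taxa.
Most parsimonious ingroup topology: ((((Zeta,Epsilon),(Delta,Theta)),Alpha),Eta).
Changes per character on this tree: four-chambered heart: 1; nictitating membrane: 1; enlarged canines: 1; chelicerae fused: 1; gular pouch: 1; pollen tricolpate: 1; compound eyes: 1.
Total = 7.

7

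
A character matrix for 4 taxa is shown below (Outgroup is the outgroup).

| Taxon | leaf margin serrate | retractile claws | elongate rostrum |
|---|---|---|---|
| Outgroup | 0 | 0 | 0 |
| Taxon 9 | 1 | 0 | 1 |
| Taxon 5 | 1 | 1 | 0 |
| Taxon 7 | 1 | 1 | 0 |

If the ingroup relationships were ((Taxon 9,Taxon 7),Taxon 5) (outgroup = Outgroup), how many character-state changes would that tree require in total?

4

Map each character onto ((Taxon 9,Taxon 7),Taxon 5) (rooted by Outgroup) and count the minimum state changes it requires (Fitch parsimony):
leaf margin serrate: 1; retractile claws: 2; elongate rostrum: 1.
Total tree length = 4.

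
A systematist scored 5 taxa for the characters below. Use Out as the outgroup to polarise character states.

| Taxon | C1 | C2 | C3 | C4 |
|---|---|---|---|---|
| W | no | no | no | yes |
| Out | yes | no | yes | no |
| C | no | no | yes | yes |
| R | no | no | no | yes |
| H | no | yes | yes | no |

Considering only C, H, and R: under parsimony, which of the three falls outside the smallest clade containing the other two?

H

Character polarity is set by the outgroup: the derived state is whichever differs from the outgroup's state, so for C1, C3 the derived state is 'no', and for the remaining characters it is 'yes'.
All ingroup taxa share the derived state 'no' for C1; it defines the ingroup but does not resolve relationships within it.
C2: derived state 'yes' in H only — an autapomorphy, so it tells us nothing about relationships among taxa.
C3: derived state 'no' in R and W only — synapomorphy for {R, W}.
C4: derived state 'yes' in C, R, and W only — synapomorphy for {C, R, W}.
Most parsimonious ingroup topology: (((R,W),C),H).
C and R share a more recent common ancestor with each other than either does with H, so H is the least closely related of the three.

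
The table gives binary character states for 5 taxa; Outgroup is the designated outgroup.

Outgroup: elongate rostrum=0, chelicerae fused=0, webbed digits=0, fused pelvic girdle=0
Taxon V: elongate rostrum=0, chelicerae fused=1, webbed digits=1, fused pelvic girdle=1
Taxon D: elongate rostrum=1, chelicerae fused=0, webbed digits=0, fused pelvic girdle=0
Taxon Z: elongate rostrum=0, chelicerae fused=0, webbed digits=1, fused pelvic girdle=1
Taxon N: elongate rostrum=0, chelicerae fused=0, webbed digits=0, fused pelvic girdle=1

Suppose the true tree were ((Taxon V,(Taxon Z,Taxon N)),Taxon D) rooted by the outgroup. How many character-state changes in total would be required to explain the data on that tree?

Map each character onto ((Taxon V,(Taxon Z,Taxon N)),Taxon D) (rooted by Outgroup) and count the minimum state changes it requires (Fitch parsimony):
elongate rostrum: 1; chelicerae fused: 1; webbed digits: 2; fused pelvic girdle: 1.
Total tree length = 5.

5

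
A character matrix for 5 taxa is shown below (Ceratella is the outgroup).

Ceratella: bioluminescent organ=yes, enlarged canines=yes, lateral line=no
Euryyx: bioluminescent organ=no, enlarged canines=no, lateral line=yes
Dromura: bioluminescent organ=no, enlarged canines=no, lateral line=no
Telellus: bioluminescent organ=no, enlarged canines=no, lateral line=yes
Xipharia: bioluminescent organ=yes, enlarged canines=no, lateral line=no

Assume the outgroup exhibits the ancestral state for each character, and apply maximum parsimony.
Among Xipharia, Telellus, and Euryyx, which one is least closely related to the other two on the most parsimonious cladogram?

Xipharia

Character polarity is set by the outgroup: the derived state is whichever differs from the outgroup's state, so for bioluminescent organ, enlarged canines the derived state is 'no', and for the remaining characters it is 'yes'.
Only Dromura, Euryyx, and Telellus show the derived state 'no' for bioluminescent organ, supporting them as a clade.
enlarged canines (derived state 'no') is shared by all ingroup taxa — unites the whole ingroup.
Only Euryyx and Telellus show the derived state 'yes' for lateral line, supporting them as a clade.
Most parsimonious ingroup topology: (((Euryyx,Telellus),Dromura),Xipharia).
Telellus and Euryyx share a more recent common ancestor with each other than either does with Xipharia, so Xipharia is the least closely related of the three.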